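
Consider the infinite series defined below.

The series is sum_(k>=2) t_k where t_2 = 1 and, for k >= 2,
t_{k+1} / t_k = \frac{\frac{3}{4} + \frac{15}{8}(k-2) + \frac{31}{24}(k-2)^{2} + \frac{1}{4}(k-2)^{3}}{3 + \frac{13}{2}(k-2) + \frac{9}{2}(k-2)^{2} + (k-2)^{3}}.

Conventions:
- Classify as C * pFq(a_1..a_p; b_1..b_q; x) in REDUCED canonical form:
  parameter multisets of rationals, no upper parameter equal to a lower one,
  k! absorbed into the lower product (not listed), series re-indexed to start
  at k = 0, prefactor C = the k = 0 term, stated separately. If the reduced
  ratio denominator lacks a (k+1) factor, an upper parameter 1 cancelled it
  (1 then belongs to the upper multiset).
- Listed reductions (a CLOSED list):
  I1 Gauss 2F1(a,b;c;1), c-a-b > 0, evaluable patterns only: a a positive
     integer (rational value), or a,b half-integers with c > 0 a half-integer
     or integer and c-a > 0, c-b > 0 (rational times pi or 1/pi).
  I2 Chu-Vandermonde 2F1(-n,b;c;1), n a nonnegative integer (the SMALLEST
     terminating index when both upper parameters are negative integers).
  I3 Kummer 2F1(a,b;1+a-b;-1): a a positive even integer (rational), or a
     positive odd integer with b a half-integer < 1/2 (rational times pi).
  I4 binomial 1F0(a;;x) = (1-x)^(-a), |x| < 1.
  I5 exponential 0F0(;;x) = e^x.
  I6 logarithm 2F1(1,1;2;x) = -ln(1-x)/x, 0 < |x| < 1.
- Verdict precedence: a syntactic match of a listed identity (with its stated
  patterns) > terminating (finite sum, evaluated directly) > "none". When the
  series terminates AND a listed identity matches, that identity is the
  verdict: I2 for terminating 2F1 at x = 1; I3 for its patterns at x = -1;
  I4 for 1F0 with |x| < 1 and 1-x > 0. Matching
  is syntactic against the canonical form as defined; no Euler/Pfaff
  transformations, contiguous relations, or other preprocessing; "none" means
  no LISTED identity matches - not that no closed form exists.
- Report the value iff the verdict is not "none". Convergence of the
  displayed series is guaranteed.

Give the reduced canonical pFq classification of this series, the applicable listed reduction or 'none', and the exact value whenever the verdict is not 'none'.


With C = 1: the canonical form is 2F1(\frac{2}{3}, 3; 2; \frac{1}{4}). Verdict: none - this 2F1 at x = \frac{1}{4} matches no listed pattern, and upper {\frac{2}{3}, 3} holds no stopper.

First insight: x = \frac{1}{4} and roots of the ratio polynomials (C = 1) are the negated parameters.
Adjacent-term ratio: r(k) = \frac{1}{4} * (k+\frac{2}{3}) (k+3) / [(k+2) (k+1)] - rational in k. x = \frac{1}{4}; t_0 = 1; negate the roots.


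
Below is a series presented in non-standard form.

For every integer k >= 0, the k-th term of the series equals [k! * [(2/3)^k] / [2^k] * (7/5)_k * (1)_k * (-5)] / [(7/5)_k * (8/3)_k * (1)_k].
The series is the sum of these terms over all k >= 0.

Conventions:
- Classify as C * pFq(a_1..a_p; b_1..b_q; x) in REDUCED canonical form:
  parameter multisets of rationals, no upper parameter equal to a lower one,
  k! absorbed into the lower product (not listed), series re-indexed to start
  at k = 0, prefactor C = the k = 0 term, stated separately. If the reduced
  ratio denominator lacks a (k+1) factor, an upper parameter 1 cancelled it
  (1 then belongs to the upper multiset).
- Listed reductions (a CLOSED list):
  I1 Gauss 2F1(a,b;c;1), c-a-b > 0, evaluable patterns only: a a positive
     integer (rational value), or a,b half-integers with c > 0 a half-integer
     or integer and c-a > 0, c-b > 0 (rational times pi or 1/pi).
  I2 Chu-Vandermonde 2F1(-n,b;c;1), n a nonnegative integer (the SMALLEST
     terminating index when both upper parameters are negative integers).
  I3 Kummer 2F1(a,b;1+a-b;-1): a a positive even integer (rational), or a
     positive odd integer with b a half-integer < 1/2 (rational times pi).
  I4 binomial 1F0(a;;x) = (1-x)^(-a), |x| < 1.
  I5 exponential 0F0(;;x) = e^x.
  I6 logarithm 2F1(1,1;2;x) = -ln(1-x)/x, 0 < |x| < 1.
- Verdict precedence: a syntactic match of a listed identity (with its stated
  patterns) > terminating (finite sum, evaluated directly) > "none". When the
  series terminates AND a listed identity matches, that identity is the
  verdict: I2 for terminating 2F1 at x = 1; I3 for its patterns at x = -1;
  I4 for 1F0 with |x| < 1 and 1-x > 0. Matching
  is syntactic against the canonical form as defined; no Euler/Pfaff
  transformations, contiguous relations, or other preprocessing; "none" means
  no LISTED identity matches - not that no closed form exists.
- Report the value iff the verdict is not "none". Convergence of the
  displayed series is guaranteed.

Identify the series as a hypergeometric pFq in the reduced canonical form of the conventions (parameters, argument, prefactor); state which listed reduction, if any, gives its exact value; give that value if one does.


With C = -5: the canonical form is 2F1(1, 1; 8/3; 1/3). Verdict: none. A 2F1 with upper {1, 1} fits none of I1-I6 at x = 1/3; the sum runs forever.

Key observation: from the first term -5: the two k-th powers (C = -5) combine into one argument.
Consecutive-term ratio: r(k) = (1/3) * (k+1) (k+1) / [(k+8/3) (k+1)] - rational in k, leading ratio (1/3); with t_0 = -5, classification follows.


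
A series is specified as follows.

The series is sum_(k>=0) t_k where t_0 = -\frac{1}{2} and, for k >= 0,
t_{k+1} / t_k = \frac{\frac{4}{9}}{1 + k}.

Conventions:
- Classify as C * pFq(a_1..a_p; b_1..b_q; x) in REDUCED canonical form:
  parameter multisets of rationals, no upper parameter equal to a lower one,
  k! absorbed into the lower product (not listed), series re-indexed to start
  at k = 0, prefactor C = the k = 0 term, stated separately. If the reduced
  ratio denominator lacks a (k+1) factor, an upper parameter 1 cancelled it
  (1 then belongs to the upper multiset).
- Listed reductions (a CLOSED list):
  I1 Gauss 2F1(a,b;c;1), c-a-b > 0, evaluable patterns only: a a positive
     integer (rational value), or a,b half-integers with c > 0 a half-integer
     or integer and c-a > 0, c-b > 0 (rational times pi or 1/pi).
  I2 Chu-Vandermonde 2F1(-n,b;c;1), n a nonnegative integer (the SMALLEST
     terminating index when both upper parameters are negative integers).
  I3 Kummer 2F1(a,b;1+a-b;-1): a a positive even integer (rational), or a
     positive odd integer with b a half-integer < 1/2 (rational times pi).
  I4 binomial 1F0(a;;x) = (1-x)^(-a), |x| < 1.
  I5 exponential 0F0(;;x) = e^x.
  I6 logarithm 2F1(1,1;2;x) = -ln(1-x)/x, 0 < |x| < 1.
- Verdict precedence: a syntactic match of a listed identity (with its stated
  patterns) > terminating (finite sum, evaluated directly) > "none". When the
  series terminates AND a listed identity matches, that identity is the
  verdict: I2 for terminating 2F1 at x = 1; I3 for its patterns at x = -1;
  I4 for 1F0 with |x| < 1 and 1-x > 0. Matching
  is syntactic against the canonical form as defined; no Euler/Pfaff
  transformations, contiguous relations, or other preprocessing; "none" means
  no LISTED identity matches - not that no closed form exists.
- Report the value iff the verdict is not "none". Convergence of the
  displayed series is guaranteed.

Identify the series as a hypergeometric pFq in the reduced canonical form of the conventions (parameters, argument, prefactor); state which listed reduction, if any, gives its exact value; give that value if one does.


Key step: with t_0 = -\frac{1}{2}, the expanded ratio factors over Q; prefactor -1/2, roots give parameters.
Consecutive-term ratio: r(k) = \frac{4}{9} * 1 / [(k+1)] ; factor over Q: parameters, x = \frac{4}{9}, and C = -\frac{1}{2}.

Reduced: x = \frac{4}{9}, 0F0, upper = {-}, lower = {-}, C = -\frac{1}{2}. Verdict (x = \frac{4}{9}): the exponential series (I5) applies (the 0F0 exponential series at x = \frac{4}{9}). Sum: \left(-\frac{1}{2}\right) \cdot e^{\frac{4}{9}}.


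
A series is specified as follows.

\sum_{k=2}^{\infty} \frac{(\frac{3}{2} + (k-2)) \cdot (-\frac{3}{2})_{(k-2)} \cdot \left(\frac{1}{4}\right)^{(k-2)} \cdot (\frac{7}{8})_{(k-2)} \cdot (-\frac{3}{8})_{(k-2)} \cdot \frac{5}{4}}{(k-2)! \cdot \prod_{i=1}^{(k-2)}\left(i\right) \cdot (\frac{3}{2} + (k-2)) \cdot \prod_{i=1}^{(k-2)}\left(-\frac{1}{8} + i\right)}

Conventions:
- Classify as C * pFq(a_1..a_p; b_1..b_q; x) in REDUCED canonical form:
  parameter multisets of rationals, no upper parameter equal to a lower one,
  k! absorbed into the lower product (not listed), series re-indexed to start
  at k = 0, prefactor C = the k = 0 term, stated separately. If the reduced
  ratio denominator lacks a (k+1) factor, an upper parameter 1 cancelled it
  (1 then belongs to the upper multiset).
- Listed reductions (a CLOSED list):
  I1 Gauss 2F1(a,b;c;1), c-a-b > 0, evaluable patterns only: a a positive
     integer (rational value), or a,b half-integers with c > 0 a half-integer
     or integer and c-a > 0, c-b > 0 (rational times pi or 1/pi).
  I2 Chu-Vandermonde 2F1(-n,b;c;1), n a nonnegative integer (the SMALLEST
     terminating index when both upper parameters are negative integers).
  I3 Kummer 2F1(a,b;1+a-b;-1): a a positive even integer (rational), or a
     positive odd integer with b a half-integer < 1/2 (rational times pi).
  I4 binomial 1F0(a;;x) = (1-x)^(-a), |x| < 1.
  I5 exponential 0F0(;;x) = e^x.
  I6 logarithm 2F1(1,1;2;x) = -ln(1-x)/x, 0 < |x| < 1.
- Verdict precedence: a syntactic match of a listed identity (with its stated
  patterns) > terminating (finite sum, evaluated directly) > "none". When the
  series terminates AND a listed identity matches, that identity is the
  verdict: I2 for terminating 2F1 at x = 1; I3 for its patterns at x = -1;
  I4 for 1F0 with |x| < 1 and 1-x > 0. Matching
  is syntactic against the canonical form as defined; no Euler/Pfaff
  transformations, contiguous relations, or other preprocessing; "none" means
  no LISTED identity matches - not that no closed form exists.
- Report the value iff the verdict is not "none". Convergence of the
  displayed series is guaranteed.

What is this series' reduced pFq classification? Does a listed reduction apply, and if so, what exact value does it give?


Classification (C = \frac{5}{4}): 2F1 with upper {-\frac{3}{2}, -\frac{3}{8}}, lower {1}, argument x = \frac{1}{4}. Verdict: none. A 2F1 with upper {-\frac{3}{2}, -\frac{3}{8}} fits none of I1-I6 at x = \frac{1}{4}; the sum runs forever.

First insight: t_0 = \frac{5}{4} here, and the lower running product (C = 5/4) is a rising factorial.
Consecutive-term ratio: r(k) = \frac{1}{4} * (k-\frac{3}{2}) (k-\frac{3}{8}) / [(k+1) (k+1)] - rational in k, leading ratio \frac{1}{4}; with t_0 = \frac{5}{4}, classification follows.


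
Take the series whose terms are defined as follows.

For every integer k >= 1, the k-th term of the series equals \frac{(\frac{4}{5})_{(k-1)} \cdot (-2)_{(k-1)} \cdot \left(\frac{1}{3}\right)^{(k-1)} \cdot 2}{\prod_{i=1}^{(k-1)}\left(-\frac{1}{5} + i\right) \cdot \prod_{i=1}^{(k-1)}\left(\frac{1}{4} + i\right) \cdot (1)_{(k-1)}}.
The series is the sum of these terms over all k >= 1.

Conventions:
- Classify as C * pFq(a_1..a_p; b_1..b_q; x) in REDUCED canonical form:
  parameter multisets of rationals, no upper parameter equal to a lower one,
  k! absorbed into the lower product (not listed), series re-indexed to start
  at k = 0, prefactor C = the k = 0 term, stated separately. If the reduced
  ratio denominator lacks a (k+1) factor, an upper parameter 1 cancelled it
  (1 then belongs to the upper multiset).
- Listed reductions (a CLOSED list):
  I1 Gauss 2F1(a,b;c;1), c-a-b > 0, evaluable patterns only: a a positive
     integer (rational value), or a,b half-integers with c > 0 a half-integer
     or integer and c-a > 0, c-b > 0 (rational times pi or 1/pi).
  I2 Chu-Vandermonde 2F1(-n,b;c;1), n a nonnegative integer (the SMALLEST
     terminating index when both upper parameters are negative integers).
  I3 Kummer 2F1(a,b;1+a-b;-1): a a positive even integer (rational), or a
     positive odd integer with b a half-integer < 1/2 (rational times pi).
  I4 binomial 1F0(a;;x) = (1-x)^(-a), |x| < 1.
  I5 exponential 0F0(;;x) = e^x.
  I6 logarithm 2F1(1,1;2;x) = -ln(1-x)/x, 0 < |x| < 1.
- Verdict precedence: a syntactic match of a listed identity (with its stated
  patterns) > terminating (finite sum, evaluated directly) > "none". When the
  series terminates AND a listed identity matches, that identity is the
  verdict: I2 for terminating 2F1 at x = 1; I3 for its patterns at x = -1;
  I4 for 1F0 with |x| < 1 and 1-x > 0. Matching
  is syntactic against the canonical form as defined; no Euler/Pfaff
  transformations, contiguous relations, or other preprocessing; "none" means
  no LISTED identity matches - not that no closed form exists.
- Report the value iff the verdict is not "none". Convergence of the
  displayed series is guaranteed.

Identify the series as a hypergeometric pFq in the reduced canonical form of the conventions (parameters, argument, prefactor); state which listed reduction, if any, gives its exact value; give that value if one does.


Key observation: t_0 = 2 here, and the lower running product (C = 2, x = 1/3) is a rising factorial.
Ratio: r(k) = \frac{1}{3} * (k-2) / [(k+\frac{5}{4}) (k+1)] - poly over poly, x = \frac{1}{3} from leading terms; C = 2 at k = 0.

Reduced: x = \frac{1}{3}, 1F1, upper = {-2}, lower = {\frac{5}{4}}, C = 2. Verdict: terminating - the sum ends at index 2 because -2 is a negative integer; exact evaluation follows. Hence: \frac{82}{81}.


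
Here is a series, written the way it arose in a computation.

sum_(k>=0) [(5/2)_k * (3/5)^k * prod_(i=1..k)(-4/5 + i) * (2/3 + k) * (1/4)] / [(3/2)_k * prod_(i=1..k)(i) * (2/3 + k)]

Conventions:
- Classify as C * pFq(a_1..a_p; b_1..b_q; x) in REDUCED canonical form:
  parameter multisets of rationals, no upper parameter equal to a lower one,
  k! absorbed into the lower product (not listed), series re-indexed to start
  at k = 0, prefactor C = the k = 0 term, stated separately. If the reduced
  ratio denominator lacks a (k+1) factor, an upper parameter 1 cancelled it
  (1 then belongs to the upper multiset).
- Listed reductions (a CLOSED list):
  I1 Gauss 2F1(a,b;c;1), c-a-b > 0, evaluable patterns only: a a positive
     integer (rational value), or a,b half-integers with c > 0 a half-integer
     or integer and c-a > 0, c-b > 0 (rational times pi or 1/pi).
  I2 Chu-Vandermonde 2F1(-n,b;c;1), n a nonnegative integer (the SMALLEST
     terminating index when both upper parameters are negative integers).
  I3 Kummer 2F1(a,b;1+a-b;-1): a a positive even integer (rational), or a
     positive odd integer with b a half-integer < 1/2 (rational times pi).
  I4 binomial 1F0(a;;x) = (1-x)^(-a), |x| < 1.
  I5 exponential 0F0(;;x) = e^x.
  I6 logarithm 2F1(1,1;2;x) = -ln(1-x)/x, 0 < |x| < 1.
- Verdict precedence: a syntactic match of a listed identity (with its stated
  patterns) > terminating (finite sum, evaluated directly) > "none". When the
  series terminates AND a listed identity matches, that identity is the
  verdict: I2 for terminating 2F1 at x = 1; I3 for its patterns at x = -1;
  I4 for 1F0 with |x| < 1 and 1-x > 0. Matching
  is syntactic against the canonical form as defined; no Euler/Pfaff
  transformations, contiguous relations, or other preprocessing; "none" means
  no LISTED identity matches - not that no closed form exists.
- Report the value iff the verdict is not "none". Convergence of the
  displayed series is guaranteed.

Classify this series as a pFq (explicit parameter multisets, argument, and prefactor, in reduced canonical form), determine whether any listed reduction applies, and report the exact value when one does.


Classification (C = 1/4): 2F1 with upper {1/5, 5/2}, lower {3/2}, argument x = 3/5. Verdict: none - at argument 3/5 the multisets {1/5, 5/2} ; {3/2} match no listed identity.

Structural cue: x = (3/5) and the product of the first k integers (C = 1/4) is k!.
Term ratio: r(k) = (3/5) * (k+1/5) (k+5/2) / [(k+3/2) (k+1)] ; factor over Q: parameters, x = (3/5), and C = 1/4.


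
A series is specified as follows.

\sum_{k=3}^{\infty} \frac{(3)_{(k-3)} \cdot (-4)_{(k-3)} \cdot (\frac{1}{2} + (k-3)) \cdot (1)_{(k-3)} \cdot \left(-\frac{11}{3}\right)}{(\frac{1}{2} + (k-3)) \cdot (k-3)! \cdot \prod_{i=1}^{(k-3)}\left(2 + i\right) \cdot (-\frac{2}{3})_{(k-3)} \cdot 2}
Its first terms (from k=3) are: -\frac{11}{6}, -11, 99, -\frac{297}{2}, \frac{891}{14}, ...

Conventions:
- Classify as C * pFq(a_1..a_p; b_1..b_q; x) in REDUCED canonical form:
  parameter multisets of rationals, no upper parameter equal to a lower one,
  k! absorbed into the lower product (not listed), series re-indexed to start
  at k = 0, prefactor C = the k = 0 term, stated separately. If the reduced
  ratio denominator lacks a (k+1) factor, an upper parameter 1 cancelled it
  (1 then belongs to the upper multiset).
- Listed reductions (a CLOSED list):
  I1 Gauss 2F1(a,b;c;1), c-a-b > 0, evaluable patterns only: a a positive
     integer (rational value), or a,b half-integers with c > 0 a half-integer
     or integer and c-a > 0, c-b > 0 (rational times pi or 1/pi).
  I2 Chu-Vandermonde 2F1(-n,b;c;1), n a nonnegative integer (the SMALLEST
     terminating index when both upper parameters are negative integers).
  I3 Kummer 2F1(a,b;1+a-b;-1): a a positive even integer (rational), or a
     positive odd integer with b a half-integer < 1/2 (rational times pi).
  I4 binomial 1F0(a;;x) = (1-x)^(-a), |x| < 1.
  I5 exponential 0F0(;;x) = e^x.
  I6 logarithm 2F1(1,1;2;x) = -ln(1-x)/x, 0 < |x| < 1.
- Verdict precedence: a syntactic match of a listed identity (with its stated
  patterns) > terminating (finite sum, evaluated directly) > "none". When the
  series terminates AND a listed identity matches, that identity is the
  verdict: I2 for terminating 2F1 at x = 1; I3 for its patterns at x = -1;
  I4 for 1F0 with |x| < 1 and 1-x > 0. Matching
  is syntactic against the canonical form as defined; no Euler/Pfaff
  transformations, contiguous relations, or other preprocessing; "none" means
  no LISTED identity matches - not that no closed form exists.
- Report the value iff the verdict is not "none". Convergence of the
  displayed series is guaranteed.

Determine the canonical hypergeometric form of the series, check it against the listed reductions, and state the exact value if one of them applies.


x = 1 here; the reduced form reads 2F1, upper {-4, 1}, lower {-\frac{2}{3}}, C = -\frac{11}{6}. Verdict: Vandermonde's identity (I2) matches (terminating 2F1 at x = 1 with n = 4, b = 1, c = -\frac{2}{3}). Hence: \frac{55}{42}.

The tell: t_0 = -\frac{11}{6} here, and the parameter 3 appears in both the upper and lower lists and cancels (alongside the other common factor).
Step ratio: r(k) = 1 * (k-4) (k+1) / [(k-\frac{2}{3}) (k+1)] ; factor over Q: parameters, x = 1, and C = -\frac{11}{6}.


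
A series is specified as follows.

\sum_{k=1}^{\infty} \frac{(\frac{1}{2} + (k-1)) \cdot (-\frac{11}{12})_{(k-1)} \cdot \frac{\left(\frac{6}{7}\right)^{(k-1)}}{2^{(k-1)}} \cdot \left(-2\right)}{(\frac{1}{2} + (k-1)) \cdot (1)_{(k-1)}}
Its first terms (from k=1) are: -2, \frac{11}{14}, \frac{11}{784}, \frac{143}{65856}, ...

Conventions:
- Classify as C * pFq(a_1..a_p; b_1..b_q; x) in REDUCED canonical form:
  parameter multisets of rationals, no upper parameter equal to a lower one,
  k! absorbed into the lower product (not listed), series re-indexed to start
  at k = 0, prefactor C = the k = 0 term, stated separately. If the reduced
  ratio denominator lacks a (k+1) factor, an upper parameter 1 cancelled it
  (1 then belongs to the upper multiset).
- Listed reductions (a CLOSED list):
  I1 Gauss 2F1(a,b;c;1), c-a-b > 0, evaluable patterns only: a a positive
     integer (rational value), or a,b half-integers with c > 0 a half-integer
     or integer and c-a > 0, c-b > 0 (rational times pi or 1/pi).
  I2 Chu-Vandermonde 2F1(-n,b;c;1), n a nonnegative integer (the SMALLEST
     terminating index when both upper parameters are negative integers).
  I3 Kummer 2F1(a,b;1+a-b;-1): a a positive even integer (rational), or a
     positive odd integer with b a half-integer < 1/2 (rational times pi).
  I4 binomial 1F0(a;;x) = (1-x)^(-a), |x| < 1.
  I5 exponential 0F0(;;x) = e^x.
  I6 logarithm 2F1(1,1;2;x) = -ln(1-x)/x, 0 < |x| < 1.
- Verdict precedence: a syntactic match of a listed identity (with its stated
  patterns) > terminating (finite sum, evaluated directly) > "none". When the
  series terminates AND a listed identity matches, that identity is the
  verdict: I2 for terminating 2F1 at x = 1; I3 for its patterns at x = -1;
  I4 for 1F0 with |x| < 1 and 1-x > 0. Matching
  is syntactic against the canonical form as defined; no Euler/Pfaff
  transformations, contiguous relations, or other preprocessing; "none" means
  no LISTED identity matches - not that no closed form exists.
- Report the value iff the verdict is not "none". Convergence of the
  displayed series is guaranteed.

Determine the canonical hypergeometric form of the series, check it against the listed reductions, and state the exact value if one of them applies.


Prefactor -2, argument \frac{3}{7}: 1F0 with upper {-\frac{11}{12}} over lower {-}. Verdict: binomial (I4) applies (the 1F0 binomial series: exponent 11/12, x = \frac{3}{7}). Sum: \left(-2\right) \cdot \left(\frac{4}{7}\right)^{\frac{11}{12}}.

Structural cue: x = \frac{3}{7} and the two k-th powers (C = -2, x = 3/7) combine into one argument.
Ratio: r(k) = \frac{3}{7} * (k-\frac{11}{12}) / [(k+1)] - rational; roots negated = parameters, x = \frac{3}{7}, C = -2.


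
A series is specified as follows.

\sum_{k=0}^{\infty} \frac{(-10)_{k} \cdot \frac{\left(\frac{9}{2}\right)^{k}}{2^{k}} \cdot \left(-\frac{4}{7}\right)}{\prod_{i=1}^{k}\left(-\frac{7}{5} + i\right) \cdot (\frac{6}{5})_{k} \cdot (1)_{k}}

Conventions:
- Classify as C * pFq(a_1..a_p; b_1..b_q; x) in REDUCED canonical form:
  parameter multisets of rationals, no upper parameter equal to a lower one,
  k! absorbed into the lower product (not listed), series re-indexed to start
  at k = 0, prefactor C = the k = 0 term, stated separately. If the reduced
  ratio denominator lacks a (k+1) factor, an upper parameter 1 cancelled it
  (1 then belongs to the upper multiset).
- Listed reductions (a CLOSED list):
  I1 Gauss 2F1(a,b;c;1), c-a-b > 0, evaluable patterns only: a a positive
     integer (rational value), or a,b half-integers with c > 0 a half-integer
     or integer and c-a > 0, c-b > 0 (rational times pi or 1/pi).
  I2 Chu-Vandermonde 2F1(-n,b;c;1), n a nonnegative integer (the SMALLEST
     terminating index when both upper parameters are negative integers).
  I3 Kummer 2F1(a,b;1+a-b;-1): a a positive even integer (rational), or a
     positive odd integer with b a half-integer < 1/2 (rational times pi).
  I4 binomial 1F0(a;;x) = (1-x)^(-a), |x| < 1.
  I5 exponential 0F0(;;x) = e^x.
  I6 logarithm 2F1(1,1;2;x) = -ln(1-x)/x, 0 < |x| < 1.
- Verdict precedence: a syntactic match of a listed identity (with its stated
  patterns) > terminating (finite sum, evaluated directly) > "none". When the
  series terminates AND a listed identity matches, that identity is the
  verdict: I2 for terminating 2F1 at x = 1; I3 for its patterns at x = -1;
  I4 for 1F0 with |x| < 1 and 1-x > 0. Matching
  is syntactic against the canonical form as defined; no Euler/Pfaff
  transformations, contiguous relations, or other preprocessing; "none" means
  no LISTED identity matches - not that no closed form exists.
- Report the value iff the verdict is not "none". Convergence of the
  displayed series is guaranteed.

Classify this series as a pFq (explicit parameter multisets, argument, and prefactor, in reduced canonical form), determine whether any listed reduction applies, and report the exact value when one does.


The tell: t_0 = -\frac{4}{7} here, and (1)_k (C = -4/7) is k! itself.
Consecutive-term ratio: r(k) = \frac{9}{4} * (k-10) / [(k-\frac{2}{5}) (k+\frac{6}{5}) (k+1)] - rational; roots negated = parameters, x = \frac{9}{4}, C = -\frac{4}{7}.

Prefactor -\frac{4}{7}, argument \frac{9}{4}: 1F2 with upper {-10} over lower {-\frac{2}{5}, \frac{6}{5}}. Verdict: terminating at k = 10: the factor (-10)_k kills every later term; summing the 11 survivors is exact. Its exact value is \frac{1471400848523386755796331137}{118449884821583565217071104}.


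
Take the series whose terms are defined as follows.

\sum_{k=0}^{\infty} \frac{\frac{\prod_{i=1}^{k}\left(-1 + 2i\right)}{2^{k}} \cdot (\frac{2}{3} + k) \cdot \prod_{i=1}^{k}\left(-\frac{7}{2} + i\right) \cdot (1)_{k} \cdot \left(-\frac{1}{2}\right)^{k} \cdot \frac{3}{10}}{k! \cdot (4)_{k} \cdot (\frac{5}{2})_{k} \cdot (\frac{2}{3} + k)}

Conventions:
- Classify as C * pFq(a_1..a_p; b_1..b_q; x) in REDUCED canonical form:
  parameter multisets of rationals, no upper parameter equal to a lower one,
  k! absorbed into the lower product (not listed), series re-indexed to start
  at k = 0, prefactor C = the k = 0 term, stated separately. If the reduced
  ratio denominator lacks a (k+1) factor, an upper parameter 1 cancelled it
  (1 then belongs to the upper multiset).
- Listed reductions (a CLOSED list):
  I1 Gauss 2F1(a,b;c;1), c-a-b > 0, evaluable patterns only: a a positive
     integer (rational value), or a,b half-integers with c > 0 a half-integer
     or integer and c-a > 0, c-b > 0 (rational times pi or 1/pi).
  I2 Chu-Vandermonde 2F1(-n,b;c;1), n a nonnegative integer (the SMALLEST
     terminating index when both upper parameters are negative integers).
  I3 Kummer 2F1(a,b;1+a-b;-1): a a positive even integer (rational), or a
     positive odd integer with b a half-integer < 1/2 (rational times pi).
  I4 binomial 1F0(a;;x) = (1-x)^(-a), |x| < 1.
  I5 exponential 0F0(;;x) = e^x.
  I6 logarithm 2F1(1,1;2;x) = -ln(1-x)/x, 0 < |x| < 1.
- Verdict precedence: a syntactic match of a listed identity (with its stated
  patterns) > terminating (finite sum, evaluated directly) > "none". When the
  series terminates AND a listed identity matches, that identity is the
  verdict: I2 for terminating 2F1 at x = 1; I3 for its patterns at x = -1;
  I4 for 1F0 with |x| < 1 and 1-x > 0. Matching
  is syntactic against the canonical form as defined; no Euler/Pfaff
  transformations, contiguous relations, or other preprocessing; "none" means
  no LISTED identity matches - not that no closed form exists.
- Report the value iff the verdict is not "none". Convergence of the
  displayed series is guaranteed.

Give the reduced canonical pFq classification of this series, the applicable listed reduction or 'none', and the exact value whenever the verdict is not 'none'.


At argument -\frac{1}{2}: a 3F2 with upper {-\frac{5}{2}, \frac{1}{2}, 1}, lower {\frac{5}{2}, 4}, scaled by C = \frac{3}{10}. Verdict: none (x = -\frac{1}{2}): each listed identity misses the multisets {-\frac{5}{2}, \frac{1}{2}, 1} ; {\frac{5}{2}, 4}.

Structural cue: from the first term \frac{3}{10}: the odd product 1*3*...*(2k-1) (C = 3/10, x = -1/2) is 2^k (1/2)_k.
Step ratio: r(k) = -\frac{1}{2} * (k-\frac{5}{2}) (k+\frac{1}{2}) (k+1) / [(k+\frac{5}{2}) (k+4) (k+1)] - rational in k, leading ratio -\frac{1}{2}; with t_0 = \frac{3}{10}, classification follows.


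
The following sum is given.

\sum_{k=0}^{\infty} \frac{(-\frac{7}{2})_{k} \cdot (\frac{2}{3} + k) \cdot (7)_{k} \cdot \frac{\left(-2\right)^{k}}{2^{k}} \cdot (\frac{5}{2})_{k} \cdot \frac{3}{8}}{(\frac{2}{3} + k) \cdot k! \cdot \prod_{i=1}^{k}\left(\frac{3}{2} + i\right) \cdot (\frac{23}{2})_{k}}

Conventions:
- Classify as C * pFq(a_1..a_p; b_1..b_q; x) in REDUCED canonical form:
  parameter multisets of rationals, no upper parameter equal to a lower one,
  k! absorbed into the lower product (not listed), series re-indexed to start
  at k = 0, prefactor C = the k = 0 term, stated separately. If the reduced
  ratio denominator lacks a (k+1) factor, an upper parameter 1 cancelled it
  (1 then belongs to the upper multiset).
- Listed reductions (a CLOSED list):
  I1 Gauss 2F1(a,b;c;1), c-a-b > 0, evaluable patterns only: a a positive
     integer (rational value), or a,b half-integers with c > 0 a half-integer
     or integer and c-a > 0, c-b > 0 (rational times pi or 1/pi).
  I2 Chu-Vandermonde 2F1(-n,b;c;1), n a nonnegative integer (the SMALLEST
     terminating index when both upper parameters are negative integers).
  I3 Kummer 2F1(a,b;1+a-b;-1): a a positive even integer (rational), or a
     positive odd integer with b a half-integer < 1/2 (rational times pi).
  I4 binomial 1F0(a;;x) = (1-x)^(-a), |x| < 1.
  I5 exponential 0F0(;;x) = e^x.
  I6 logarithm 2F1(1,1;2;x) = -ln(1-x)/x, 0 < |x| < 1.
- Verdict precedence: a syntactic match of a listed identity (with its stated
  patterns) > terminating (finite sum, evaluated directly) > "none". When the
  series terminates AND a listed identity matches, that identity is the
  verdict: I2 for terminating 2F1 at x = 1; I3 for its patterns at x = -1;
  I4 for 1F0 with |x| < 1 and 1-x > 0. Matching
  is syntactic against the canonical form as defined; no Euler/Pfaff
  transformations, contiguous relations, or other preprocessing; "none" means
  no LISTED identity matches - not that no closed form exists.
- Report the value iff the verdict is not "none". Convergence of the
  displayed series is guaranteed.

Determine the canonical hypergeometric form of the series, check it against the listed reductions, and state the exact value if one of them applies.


At argument -1: a 2F1 with upper {-\frac{7}{2}, 7}, lower {\frac{23}{2}}, scaled by C = \frac{3}{8}. Verdict: the Kummer evaluation I3 fires (x = -1; c = \frac{23}{2} equals 1+a-b for upper {-\frac{7}{2}, 7}: listed pattern). Hence: \frac{43648605}{67108864} \cdot \pi.

First insight: t_0 being \frac{3}{8}, the two k-th powers (C = 3/8, x = -1) combine into one argument.
Ratio: r(k) = -1 * (k-\frac{7}{2}) (k+7) / [(k+\frac{23}{2}) (k+1)] - rational; roots negated = parameters, x = -1, C = \frac{3}{8}.


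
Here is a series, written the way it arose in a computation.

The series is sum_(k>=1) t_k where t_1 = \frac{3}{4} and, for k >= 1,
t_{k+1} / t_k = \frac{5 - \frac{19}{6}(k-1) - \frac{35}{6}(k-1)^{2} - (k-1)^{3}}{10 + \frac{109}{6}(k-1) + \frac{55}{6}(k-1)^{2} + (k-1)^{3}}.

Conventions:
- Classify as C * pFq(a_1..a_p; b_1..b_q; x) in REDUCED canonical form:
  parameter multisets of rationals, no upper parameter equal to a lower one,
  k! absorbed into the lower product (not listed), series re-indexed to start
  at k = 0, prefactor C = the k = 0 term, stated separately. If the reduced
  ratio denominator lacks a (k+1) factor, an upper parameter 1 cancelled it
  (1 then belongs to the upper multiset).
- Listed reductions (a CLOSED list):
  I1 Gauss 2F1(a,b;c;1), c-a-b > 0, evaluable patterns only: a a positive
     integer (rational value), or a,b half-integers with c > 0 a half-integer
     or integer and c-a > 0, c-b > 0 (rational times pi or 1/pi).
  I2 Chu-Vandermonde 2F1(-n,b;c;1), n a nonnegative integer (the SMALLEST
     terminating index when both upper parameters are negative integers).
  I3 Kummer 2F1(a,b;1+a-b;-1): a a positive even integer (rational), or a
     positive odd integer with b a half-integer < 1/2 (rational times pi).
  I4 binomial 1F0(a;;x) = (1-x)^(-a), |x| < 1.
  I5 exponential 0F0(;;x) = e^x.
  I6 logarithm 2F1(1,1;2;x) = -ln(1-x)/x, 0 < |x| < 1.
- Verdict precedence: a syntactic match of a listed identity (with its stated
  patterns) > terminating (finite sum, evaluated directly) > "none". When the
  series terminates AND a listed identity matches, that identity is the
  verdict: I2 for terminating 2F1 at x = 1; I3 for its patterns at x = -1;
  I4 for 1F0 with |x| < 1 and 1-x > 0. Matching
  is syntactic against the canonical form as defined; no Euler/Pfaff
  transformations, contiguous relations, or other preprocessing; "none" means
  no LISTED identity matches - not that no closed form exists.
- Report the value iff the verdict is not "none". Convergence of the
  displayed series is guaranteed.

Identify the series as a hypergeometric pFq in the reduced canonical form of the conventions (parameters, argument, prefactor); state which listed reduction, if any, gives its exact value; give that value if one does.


The series (x = -1) is 2F1: upper {-\frac{2}{3}, 5}, lower {\frac{20}{3}}, prefactor \frac{3}{4}. Verdict: none. No listed pattern accepts 2F1(-\frac{2}{3}, 5; \frac{20}{3}; -1).

The tell: t_0 = \frac{3}{4} here, and the ratio is unreduced: k + 3/2 divides both sides (C = 3/4).
Consecutive-term ratio: r(k) = -1 * (k-\frac{2}{3}) (k+5) / [(k+\frac{20}{3}) (k+1)] - rational in k. x = -1; t_0 = \frac{3}{4}; negate the roots.


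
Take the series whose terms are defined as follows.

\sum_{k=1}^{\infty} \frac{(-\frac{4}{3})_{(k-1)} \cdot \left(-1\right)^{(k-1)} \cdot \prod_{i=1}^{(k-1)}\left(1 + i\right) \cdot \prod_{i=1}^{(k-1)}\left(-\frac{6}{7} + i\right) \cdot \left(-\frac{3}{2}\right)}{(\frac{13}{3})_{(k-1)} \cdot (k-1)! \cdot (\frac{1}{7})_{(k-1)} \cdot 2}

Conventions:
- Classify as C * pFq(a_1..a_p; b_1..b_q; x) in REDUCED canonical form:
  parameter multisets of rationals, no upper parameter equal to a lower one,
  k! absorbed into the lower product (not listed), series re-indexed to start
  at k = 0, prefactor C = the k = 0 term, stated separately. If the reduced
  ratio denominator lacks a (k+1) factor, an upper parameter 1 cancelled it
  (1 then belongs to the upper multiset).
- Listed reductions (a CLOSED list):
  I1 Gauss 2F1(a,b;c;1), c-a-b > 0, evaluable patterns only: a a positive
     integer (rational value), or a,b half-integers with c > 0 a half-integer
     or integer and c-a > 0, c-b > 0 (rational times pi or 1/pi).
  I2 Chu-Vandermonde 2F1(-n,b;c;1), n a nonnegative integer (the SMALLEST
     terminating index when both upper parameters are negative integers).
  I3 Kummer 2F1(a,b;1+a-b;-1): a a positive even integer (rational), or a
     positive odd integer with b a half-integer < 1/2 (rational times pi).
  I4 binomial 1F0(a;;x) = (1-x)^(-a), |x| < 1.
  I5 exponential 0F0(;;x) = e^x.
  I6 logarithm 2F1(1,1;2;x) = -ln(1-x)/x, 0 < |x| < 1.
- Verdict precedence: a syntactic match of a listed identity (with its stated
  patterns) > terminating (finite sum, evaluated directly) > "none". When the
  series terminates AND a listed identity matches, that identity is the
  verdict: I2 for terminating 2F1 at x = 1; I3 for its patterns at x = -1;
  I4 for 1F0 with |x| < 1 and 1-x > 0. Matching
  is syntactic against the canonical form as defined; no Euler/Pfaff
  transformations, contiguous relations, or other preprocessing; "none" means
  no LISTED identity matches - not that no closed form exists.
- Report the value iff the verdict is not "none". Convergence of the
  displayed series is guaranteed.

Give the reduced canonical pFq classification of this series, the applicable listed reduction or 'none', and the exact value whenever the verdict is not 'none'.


Prefactor -\frac{3}{4}, argument -1: 2F1 with upper {-\frac{4}{3}, 2} over lower {\frac{13}{3}}. Verdict at x = -1: Kummer's theorem (I3) matches (x = -1; c = \frac{13}{3} equals 1+a-b for upper {-\frac{4}{3}, 2}: listed pattern). Hence: -\frac{5}{4}.

Key observation: t_0 = -\frac{3}{4} here, and the parameter 1/7 appears in both the upper and lower lists and cancels.
Ratio: r(k) = -1 * (k-\frac{4}{3}) (k+2) / [(k+\frac{13}{3}) (k+1)] - rational; roots negated = parameters, x = -1, C = -\frac{3}{4}.


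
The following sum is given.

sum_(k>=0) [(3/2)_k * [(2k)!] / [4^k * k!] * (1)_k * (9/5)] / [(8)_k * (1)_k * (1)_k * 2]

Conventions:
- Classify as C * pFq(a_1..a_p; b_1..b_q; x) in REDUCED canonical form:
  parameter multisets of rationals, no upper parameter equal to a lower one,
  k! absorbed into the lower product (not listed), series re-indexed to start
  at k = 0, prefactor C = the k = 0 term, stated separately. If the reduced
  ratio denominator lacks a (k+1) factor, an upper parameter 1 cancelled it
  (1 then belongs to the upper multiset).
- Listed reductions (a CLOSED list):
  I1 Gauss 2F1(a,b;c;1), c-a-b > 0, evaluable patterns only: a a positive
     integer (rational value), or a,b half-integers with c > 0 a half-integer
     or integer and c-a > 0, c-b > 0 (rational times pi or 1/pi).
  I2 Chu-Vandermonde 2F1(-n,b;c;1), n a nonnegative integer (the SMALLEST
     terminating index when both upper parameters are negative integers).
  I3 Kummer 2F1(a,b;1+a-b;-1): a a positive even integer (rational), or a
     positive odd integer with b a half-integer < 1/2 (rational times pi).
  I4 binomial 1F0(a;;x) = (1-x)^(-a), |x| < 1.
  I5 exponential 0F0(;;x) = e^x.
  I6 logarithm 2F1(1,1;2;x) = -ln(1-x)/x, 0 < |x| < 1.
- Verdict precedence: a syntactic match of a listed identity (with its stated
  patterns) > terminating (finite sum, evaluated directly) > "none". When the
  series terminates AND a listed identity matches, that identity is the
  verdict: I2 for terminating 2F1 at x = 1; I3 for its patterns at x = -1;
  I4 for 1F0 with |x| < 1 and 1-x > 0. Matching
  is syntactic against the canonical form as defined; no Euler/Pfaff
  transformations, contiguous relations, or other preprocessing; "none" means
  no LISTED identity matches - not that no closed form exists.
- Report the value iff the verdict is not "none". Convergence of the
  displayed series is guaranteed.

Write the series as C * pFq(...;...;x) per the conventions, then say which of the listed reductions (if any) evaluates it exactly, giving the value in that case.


At argument 1: a 2F1 with upper {1/2, 3/2}, lower {8}, scaled by C = 9/10. Verdict at x = 1: the half-integer Gauss pattern (I1) matches (x = 1; upper {1/2, 3/2} half-integers, c = 8 in the evaluable pattern). Hence: (524288/165165) / pi.

First insight: from the first term 9/10: the (2k)!/(4^k k!) block (prefactor 9/10) is the Pochhammer (1/2)_k.
Step ratio: r(k) = 1 * (k+1/2) (k+3/2) / [(k+8) (k+1)] - rational; roots negated = parameters, x = 1, C = 9/10.


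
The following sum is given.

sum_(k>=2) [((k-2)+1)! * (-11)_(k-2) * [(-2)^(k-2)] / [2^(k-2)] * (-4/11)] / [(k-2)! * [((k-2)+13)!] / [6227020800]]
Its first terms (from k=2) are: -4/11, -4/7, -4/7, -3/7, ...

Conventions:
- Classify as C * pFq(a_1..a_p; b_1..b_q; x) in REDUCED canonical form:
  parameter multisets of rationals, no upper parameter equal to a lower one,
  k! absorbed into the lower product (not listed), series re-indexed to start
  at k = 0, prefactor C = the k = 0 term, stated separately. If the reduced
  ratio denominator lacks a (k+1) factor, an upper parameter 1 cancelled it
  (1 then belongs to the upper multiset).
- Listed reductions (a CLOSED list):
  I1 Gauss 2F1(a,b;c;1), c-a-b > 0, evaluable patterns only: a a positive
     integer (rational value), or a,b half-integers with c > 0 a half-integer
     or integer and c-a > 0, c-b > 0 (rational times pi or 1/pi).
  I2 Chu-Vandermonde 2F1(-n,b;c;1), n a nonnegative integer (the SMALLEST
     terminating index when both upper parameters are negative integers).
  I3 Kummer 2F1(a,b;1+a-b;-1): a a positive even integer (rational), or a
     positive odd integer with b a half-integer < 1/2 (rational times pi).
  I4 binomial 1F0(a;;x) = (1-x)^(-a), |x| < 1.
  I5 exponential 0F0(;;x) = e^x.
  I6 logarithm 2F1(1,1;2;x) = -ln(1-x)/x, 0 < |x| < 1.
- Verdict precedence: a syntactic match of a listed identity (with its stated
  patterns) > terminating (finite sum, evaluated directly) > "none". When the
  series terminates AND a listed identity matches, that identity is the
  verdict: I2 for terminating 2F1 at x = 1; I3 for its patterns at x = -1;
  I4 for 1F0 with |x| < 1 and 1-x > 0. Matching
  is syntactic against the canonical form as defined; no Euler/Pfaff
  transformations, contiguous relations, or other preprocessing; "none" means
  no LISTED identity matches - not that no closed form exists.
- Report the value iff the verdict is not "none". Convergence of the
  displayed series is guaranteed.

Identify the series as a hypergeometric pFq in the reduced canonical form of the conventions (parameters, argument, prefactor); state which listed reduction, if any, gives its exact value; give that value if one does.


Prefactor -4/11, argument -1: 2F1 with upper {-11, 2} over lower {14}. Verdict: this is the Kummer evaluation I3 (x = -1; c = 14 equals 1+a-b for upper {-11, 2}: listed pattern). Hence: -26/11.

Key observation: x = (-1) and the two k-th powers (prefactor -4/11) combine into one argument.
Consecutive-term ratio: r(k) = (-1) * (k-11) (k+2) / [(k+14) (k+1)] - rational; roots negated = parameters, x = (-1), C = -4/11.


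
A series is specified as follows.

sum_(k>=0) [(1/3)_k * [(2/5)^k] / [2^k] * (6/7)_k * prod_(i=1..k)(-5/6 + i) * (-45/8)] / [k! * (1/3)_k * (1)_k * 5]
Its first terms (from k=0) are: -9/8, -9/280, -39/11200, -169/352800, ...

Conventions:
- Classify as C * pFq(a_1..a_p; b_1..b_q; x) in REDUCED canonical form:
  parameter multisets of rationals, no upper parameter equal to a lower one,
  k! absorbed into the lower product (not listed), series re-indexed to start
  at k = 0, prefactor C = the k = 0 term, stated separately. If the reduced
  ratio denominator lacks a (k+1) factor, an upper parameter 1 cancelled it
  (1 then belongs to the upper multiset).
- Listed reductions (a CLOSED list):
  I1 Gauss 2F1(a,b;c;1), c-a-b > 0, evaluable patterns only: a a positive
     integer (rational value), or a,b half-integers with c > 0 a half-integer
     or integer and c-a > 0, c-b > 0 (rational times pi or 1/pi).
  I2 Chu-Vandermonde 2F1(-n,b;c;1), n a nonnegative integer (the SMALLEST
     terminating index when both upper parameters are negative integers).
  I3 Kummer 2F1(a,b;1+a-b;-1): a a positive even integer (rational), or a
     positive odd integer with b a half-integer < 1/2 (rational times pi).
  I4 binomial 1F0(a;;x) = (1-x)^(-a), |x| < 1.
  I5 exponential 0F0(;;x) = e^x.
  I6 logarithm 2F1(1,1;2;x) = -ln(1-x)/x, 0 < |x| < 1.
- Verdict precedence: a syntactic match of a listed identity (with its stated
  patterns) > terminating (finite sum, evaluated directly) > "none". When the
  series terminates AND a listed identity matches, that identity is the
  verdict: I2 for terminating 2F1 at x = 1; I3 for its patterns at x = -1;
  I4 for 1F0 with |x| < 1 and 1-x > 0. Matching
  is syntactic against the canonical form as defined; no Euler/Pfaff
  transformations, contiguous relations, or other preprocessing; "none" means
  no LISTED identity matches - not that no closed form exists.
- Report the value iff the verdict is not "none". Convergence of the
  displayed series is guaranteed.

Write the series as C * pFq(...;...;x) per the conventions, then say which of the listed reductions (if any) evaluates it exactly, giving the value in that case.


With C = -9/8: the canonical form is 2F1(1/6, 6/7; 1; 1/5). Verdict: no listed reduction: x = 1/5 and upper {1/6, 6/7} fail every I1-I6 pattern.

Structural cue: t_0 = -9/8 here, and the parameter 1/3 appears in both the upper and lower lists and cancels.
Step ratio: r(k) = (1/5) * (k+1/6) (k+6/7) / [(k+1) (k+1)] - rational in k, leading ratio (1/5); with t_0 = -9/8, classification follows.
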